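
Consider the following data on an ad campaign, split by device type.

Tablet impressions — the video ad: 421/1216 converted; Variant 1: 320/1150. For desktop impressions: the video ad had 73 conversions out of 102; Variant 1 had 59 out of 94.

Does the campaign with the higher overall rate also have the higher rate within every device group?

Tablet: the video ad 421/1216 = 34.6%, Variant 1 320/1150 = 27.8% → the video ad
Desktop: the video ad 73/102 = 71.6%, Variant 1 59/94 = 62.8% → the video ad
Overall: the video ad 494/1318 = 37.5%, Variant 1 379/1244 = 30.5% → the video ad
The video ad wins overall and in every device group — no reversal.

Yes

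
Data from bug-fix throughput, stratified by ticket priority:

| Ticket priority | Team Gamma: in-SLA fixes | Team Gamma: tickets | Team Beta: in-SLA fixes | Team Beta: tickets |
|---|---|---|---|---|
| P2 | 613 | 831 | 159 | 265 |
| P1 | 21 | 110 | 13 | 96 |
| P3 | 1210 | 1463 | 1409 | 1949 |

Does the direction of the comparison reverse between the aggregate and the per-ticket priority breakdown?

P2: Team Gamma 613/831 = 73.8%, Team Beta 159/265 = 60.0% → Team Gamma
P1: Team Gamma 21/110 = 19.1%, Team Beta 13/96 = 13.5% → Team Gamma
P3: Team Gamma 1210/1463 = 82.7%, Team Beta 1409/1949 = 72.3% → Team Gamma
Overall: Team Gamma 1844/2404 = 76.7%, Team Beta 1581/2310 = 68.4% → Team Gamma
Team Gamma wins overall and in every ticket group — no reversal.

No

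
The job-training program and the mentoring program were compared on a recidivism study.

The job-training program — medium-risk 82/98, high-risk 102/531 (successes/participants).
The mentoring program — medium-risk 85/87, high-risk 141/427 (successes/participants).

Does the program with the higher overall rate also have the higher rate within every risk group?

Medium-risk: the job-training program 82/98 = 83.7%, the mentoring program 85/87 = 97.7% → the mentoring program
High-risk: the job-training program 102/531 = 19.2%, the mentoring program 141/427 = 33.0% → the mentoring program
Overall: the job-training program 184/629 = 29.3%, the mentoring program 226/514 = 44.0% → the mentoring program
The mentoring program wins overall and in every risk group — no reversal.

Yes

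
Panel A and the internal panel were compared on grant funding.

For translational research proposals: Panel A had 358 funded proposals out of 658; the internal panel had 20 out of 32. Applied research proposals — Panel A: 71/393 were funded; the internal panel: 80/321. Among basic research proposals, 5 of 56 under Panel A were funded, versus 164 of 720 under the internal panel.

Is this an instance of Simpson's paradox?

Translational research: Panel A 358/658 = 54.4%, the internal panel 20/32 = 62.5% → the internal panel
Applied research: Panel A 71/393 = 18.1%, the internal panel 80/321 = 24.9% → the internal panel
Basic research: Panel A 5/56 = 8.9%, the internal panel 164/720 = 22.8% → the internal panel
Overall: Panel A 434/1107 = 39.2%, the internal panel 264/1073 = 24.6% → Panel A
The internal panel wins each proposal group but Panel A wins overall — the comparison reverses. The internal panel's proposals skew toward basic research, which has a lower base rate.

Yes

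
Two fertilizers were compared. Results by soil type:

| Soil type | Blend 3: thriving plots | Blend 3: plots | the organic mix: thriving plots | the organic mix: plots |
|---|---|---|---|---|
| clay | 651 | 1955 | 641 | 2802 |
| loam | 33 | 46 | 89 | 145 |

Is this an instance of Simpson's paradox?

Clay: Blend 3 651/1955 = 33.3%, the organic mix 641/2802 = 22.9% → Blend 3
Loam: Blend 3 33/46 = 71.7%, the organic mix 89/145 = 61.4% → Blend 3
Overall: Blend 3 684/2001 = 34.2%, the organic mix 730/2947 = 24.8% → Blend 3
Blend 3 wins overall and in every soil group — no reversal.

No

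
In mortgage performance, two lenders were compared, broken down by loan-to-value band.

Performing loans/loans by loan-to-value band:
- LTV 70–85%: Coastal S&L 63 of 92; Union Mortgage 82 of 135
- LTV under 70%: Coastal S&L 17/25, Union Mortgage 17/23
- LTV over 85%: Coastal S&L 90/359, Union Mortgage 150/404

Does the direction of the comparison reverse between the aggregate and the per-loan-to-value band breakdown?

LTV 70–85%: Coastal S&L 63/92 = 68.5%, Union Mortgage 82/135 = 60.7% → Coastal S&L
LTV under 70%: Coastal S&L 17/25 = 68.0%, Union Mortgage 17/23 = 73.9% → Union Mortgage
LTV over 85%: Coastal S&L 90/359 = 25.1%, Union Mortgage 150/404 = 37.1% → Union Mortgage
Overall: Coastal S&L 170/476 = 35.7%, Union Mortgage 249/562 = 44.3% → Union Mortgage
Neither sweeps: Coastal S&L wins 1 of 3 groups, Union Mortgage wins 2. Union Mortgage wins overall but not every group — no Simpson reversal.

No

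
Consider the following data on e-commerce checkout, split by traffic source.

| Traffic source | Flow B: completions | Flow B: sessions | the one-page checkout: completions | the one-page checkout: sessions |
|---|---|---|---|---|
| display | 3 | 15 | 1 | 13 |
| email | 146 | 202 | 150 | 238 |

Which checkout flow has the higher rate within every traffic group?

Display: Flow B 3/15 = 20.0%, the one-page checkout 1/13 = 7.7% → Flow B
Email: Flow B 146/202 = 72.3%, the one-page checkout 150/238 = 63.0% → Flow B
Flow B has the higher rate in both groups.

Flow B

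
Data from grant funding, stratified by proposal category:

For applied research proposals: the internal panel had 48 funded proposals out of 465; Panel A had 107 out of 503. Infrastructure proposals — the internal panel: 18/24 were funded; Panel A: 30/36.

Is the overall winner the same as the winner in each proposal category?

Applied research: the internal panel 48/465 = 10.3%, Panel A 107/503 = 21.3% → Panel A
Infrastructure: the internal panel 18/24 = 75.0%, Panel A 30/36 = 83.3% → Panel A
Overall: the internal panel 66/489 = 13.5%, Panel A 137/539 = 25.4% → Panel A
Panel A wins overall and in every proposal group — no reversal.

Yes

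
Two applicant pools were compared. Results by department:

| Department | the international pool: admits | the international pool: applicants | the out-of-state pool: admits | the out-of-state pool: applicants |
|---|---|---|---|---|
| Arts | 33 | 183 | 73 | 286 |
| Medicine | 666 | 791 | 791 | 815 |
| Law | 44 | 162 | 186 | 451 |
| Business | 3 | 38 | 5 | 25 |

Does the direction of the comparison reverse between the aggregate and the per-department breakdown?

Arts: the international pool 33/183 = 18.0%, the out-of-state pool 73/286 = 25.5% → the out-of-state pool
Medicine: the international pool 666/791 = 84.2%, the out-of-state pool 791/815 = 97.1% → the out-of-state pool
Law: the international pool 44/162 = 27.2%, the out-of-state pool 186/451 = 41.2% → the out-of-state pool
Business: the international pool 3/38 = 7.9%, the out-of-state pool 5/25 = 20.0% → the out-of-state pool
Overall: the international pool 746/1174 = 63.5%, the out-of-state pool 1055/1577 = 66.9% → the out-of-state pool
The out-of-state pool wins overall and in every department group — no reversal.

No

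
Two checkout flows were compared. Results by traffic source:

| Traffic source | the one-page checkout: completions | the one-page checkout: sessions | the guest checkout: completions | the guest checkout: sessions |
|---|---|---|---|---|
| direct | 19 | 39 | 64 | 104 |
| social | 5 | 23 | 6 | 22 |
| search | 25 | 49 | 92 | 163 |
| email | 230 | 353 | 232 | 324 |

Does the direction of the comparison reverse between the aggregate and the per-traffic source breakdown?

Direct: the one-page checkout 19/39 = 48.7%, the guest checkout 64/104 = 61.5% → the guest checkout
Social: the one-page checkout 5/23 = 21.7%, the guest checkout 6/22 = 27.3% → the guest checkout
Search: the one-page checkout 25/49 = 51.0%, the guest checkout 92/163 = 56.4% → the guest checkout
Email: the one-page checkout 230/353 = 65.2%, the guest checkout 232/324 = 71.6% → the guest checkout
Overall: the one-page checkout 279/464 = 60.1%, the guest checkout 394/613 = 64.3% → the guest checkout
The guest checkout wins overall and in every traffic group — no reversal.

No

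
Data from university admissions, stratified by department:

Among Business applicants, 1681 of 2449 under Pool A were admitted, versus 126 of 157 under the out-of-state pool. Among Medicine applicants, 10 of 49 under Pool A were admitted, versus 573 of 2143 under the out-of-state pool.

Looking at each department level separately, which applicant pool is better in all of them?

Business: Pool A 1681/2449 = 68.6%, the out-of-state pool 126/157 = 80.3% → the out-of-state pool
Medicine: Pool A 10/49 = 20.4%, the out-of-state pool 573/2143 = 26.7% → the out-of-state pool
The out-of-state pool has the higher rate in both groups.

the out-of-state pool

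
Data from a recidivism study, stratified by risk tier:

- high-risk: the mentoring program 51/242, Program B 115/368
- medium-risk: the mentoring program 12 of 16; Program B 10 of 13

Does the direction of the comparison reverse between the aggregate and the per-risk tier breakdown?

High-risk: the mentoring program 51/242 = 21.1%, Program B 115/368 = 31.2% → Program B
Medium-risk: the mentoring program 12/16 = 75.0%, Program B 10/13 = 76.9% → Program B
Overall: the mentoring program 63/258 = 24.4%, Program B 125/381 = 32.8% → Program B
Program B wins overall and in every risk group — no reversal.

No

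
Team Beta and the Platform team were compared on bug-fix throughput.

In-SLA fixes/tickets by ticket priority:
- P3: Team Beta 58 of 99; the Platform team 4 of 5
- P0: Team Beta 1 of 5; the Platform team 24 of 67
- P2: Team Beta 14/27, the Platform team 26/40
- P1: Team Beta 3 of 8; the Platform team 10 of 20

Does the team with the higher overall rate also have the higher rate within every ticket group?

No

P3: Team Beta 58/99 = 58.6%, the Platform team 4/5 = 80.0% → the Platform team
P0: Team Beta 1/5 = 20.0%, the Platform team 24/67 = 35.8% → the Platform team
P2: Team Beta 14/27 = 51.9%, the Platform team 26/40 = 65.0% → the Platform team
P1: Team Beta 3/8 = 37.5%, the Platform team 10/20 = 50.0% → the Platform team
Overall: Team Beta 76/139 = 54.7%, the Platform team 64/132 = 48.5% → Team Beta
The Platform team wins each ticket group but Team Beta wins overall — the comparison reverses. The Platform team's tickets skew toward P0, which has a lower base rate.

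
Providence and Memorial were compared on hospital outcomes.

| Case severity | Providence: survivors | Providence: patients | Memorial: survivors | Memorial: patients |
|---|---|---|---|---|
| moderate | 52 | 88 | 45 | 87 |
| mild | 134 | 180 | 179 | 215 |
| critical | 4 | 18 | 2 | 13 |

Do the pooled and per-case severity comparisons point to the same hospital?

No

Moderate: Providence 52/88 = 59.1%, Memorial 45/87 = 51.7% → Providence
Mild: Providence 134/180 = 74.4%, Memorial 179/215 = 83.3% → Memorial
Critical: Providence 4/18 = 22.2%, Memorial 2/13 = 15.4% → Providence
Overall: Providence 190/286 = 66.4%, Memorial 226/315 = 71.7% → Memorial
Neither sweeps: Providence wins 2 of 3 groups, Memorial wins 1. Memorial wins overall but not every group — no Simpson reversal.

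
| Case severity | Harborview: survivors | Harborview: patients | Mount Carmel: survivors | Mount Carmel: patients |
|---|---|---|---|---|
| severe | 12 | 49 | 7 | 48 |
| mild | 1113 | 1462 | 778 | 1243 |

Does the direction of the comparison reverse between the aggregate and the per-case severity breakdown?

Severe: Harborview 12/49 = 24.5%, Mount Carmel 7/48 = 14.6% → Harborview
Mild: Harborview 1113/1462 = 76.1%, Mount Carmel 778/1243 = 62.6% → Harborview
Overall: Harborview 1125/1511 = 74.5%, Mount Carmel 785/1291 = 60.8% → Harborview
Harborview wins overall and in every case group — no reversal.

No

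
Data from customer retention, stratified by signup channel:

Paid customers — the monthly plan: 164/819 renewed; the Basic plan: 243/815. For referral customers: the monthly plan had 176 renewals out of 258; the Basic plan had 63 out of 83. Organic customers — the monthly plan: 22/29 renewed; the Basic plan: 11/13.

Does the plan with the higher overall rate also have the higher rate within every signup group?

Paid: the monthly plan 164/819 = 20.0%, the Basic plan 243/815 = 29.8% → the Basic plan
Referral: the monthly plan 176/258 = 68.2%, the Basic plan 63/83 = 75.9% → the Basic plan
Organic: the monthly plan 22/29 = 75.9%, the Basic plan 11/13 = 84.6% → the Basic plan
Overall: the monthly plan 362/1106 = 32.7%, the Basic plan 317/911 = 34.8% → the Basic plan
The Basic plan wins overall and in every signup group — no reversal.

Yes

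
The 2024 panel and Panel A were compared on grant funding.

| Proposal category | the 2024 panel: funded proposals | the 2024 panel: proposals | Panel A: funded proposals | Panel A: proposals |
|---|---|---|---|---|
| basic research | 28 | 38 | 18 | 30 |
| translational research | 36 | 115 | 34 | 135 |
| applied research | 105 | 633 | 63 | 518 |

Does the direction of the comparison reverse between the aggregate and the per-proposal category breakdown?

No

Basic research: the 2024 panel 28/38 = 73.7%, Panel A 18/30 = 60.0% → the 2024 panel
Translational research: the 2024 panel 36/115 = 31.3%, Panel A 34/135 = 25.2% → the 2024 panel
Applied research: the 2024 panel 105/633 = 16.6%, Panel A 63/518 = 12.2% → the 2024 panel
Overall: the 2024 panel 169/786 = 21.5%, Panel A 115/683 = 16.8% → the 2024 panel
The 2024 panel wins overall and in every proposal group — no reversal.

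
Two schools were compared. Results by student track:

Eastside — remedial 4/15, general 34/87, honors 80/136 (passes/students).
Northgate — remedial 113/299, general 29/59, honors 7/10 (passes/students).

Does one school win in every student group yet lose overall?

Remedial: Eastside 4/15 = 26.7%, Northgate 113/299 = 37.8% → Northgate
General: Eastside 34/87 = 39.1%, Northgate 29/59 = 49.2% → Northgate
Honors: Eastside 80/136 = 58.8%, Northgate 7/10 = 70.0% → Northgate
Overall: Eastside 118/238 = 49.6%, Northgate 149/368 = 40.5% → Eastside
Northgate wins each student group but Eastside wins overall — the comparison reverses. Northgate's students skew toward remedial, which has a lower base rate.

Yes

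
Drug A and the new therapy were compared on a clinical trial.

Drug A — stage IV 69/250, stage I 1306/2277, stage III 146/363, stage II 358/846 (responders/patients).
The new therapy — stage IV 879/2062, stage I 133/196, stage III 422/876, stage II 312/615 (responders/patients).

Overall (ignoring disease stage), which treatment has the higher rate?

Stage IV: Drug A 69/250 = 27.6%, the new therapy 879/2062 = 42.6% → the new therapy
Stage I: Drug A 1306/2277 = 57.4%, the new therapy 133/196 = 67.9% → the new therapy
Stage III: Drug A 146/363 = 40.2%, the new therapy 422/876 = 48.2% → the new therapy
Stage II: Drug A 358/846 = 42.3%, the new therapy 312/615 = 50.7% → the new therapy
Overall: Drug A 1879/3736 = 50.3%, the new therapy 1746/3749 = 46.6% → Drug A
(The new therapy wins every disease group but Drug A wins overall — the new therapy's patients skew toward the low-rate stage IV group.)

Drug A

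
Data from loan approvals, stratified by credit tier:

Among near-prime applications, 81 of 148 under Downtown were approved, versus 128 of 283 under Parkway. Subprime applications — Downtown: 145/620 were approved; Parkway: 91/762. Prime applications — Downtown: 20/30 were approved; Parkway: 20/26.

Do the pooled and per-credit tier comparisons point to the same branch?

No

Near-prime: Downtown 81/148 = 54.7%, Parkway 128/283 = 45.2% → Downtown
Subprime: Downtown 145/620 = 23.4%, Parkway 91/762 = 11.9% → Downtown
Prime: Downtown 20/30 = 66.7%, Parkway 20/26 = 76.9% → Parkway
Overall: Downtown 246/798 = 30.8%, Parkway 239/1071 = 22.3% → Downtown
Neither sweeps: Downtown wins 2 of 3 groups, Parkway wins 1. Downtown wins overall but not every group — no Simpson reversal.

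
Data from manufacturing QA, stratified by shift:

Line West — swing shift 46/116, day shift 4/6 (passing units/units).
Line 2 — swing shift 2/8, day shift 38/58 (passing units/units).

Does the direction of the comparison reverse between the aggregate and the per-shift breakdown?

Yes

Swing shift: Line West 46/116 = 39.7%, Line 2 2/8 = 25.0% → Line West
Day shift: Line West 4/6 = 66.7%, Line 2 38/58 = 65.5% → Line West
Overall: Line West 50/122 = 41.0%, Line 2 40/66 = 60.6% → Line 2
Line West wins each shift group but Line 2 wins overall — the comparison reverses. Line West's units skew toward swing shift, which has a lower base rate.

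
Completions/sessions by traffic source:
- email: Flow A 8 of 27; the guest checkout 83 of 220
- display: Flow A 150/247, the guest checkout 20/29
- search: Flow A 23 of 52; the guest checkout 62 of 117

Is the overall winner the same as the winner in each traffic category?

No

Email: Flow A 8/27 = 29.6%, the guest checkout 83/220 = 37.7% → the guest checkout
Display: Flow A 150/247 = 60.7%, the guest checkout 20/29 = 69.0% → the guest checkout
Search: Flow A 23/52 = 44.2%, the guest checkout 62/117 = 53.0% → the guest checkout
Overall: Flow A 181/326 = 55.5%, the guest checkout 165/366 = 45.1% → Flow A
The guest checkout wins each traffic group but Flow A wins overall — the comparison reverses. The guest checkout's sessions skew toward email, which has a lower base rate.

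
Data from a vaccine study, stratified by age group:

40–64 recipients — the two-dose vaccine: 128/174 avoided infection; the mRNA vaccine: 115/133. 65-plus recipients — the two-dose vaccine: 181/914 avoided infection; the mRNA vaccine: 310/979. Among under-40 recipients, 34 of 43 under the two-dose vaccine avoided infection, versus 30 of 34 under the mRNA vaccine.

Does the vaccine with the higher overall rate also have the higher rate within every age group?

Yes

40–64: the two-dose vaccine 128/174 = 73.6%, the mRNA vaccine 115/133 = 86.5% → the mRNA vaccine
65-plus: the two-dose vaccine 181/914 = 19.8%, the mRNA vaccine 310/979 = 31.7% → the mRNA vaccine
Under-40: the two-dose vaccine 34/43 = 79.1%, the mRNA vaccine 30/34 = 88.2% → the mRNA vaccine
Overall: the two-dose vaccine 343/1131 = 30.3%, the mRNA vaccine 455/1146 = 39.7% → the mRNA vaccine
The mRNA vaccine wins overall and in every age group — no reversal.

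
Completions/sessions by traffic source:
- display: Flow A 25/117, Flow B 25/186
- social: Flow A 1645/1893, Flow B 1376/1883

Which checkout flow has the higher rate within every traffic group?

Display: Flow A 25/117 = 21.4%, Flow B 25/186 = 13.4% → Flow A
Social: Flow A 1645/1893 = 86.9%, Flow B 1376/1883 = 73.1% → Flow A
Flow A has the higher rate in both groups.

Flow A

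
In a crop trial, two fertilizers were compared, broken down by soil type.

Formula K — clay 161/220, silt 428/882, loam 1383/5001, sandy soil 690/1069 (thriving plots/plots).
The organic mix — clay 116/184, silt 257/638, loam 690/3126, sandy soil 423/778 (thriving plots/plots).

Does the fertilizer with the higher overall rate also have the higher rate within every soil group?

Yes

Clay: Formula K 161/220 = 73.2%, the organic mix 116/184 = 63.0% → Formula K
Silt: Formula K 428/882 = 48.5%, the organic mix 257/638 = 40.3% → Formula K
Loam: Formula K 1383/5001 = 27.7%, the organic mix 690/3126 = 22.1% → Formula K
Sandy soil: Formula K 690/1069 = 64.5%, the organic mix 423/778 = 54.4% → Formula K
Overall: Formula K 2662/7172 = 37.1%, the organic mix 1486/4726 = 31.4% → Formula K
Formula K wins overall and in every soil group — no reversal.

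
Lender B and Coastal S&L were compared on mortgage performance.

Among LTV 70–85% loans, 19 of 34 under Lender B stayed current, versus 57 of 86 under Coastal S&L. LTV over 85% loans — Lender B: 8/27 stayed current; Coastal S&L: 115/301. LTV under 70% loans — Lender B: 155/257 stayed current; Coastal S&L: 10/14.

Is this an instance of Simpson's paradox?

LTV 70–85%: Lender B 19/34 = 55.9%, Coastal S&L 57/86 = 66.3% → Coastal S&L
LTV over 85%: Lender B 8/27 = 29.6%, Coastal S&L 115/301 = 38.2% → Coastal S&L
LTV under 70%: Lender B 155/257 = 60.3%, Coastal S&L 10/14 = 71.4% → Coastal S&L
Overall: Lender B 182/318 = 57.2%, Coastal S&L 182/401 = 45.4% → Lender B
Coastal S&L wins each loan-to-value group but Lender B wins overall — the comparison reverses. Coastal S&L's loans skew toward LTV over 85%, which has a lower base rate.

Yes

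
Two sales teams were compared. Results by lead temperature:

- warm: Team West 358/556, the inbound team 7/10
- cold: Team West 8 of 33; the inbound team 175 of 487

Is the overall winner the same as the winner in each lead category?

Warm: Team West 358/556 = 64.4%, the inbound team 7/10 = 70.0% → the inbound team
Cold: Team West 8/33 = 24.2%, the inbound team 175/487 = 35.9% → the inbound team
Overall: Team West 366/589 = 62.1%, the inbound team 182/497 = 36.6% → Team West
The inbound team wins each lead group but Team West wins overall — the comparison reverses. The inbound team's leads skew toward cold, which has a lower base rate.

No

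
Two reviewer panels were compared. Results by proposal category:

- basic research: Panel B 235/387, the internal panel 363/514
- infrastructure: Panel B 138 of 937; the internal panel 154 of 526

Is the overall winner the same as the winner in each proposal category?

Yes

Basic research: Panel B 235/387 = 60.7%, the internal panel 363/514 = 70.6% → the internal panel
Infrastructure: Panel B 138/937 = 14.7%, the internal panel 154/526 = 29.3% → the internal panel
Overall: Panel B 373/1324 = 28.2%, the internal panel 517/1040 = 49.7% → the internal panel
The internal panel wins overall and in every proposal group — no reversal.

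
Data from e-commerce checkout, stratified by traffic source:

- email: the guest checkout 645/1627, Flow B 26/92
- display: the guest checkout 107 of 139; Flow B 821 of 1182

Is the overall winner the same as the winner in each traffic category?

No

Email: the guest checkout 645/1627 = 39.6%, Flow B 26/92 = 28.3% → the guest checkout
Display: the guest checkout 107/139 = 77.0%, Flow B 821/1182 = 69.5% → the guest checkout
Overall: the guest checkout 752/1766 = 42.6%, Flow B 847/1274 = 66.5% → Flow B
The guest checkout wins each traffic group but Flow B wins overall — the comparison reverses. The guest checkout's sessions skew toward email, which has a lower base rate.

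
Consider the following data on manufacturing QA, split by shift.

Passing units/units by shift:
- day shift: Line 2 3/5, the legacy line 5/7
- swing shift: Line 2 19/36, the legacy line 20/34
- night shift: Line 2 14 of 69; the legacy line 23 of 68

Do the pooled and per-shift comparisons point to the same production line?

Yes

Day shift: Line 2 3/5 = 60.0%, the legacy line 5/7 = 71.4% → the legacy line
Swing shift: Line 2 19/36 = 52.8%, the legacy line 20/34 = 58.8% → the legacy line
Night shift: Line 2 14/69 = 20.3%, the legacy line 23/68 = 33.8% → the legacy line
Overall: Line 2 36/110 = 32.7%, the legacy line 48/109 = 44.0% → the legacy line
The legacy line wins overall and in every shift group — no reversal.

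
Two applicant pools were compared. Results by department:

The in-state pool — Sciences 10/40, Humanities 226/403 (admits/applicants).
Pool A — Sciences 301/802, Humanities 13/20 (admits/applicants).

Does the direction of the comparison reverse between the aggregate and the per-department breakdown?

Sciences: the in-state pool 10/40 = 25.0%, Pool A 301/802 = 37.5% → Pool A
Humanities: the in-state pool 226/403 = 56.1%, Pool A 13/20 = 65.0% → Pool A
Overall: the in-state pool 236/443 = 53.3%, Pool A 314/822 = 38.2% → the in-state pool
Pool A wins each department group but the in-state pool wins overall — the comparison reverses. Pool A's applicants skew toward Sciences, which has a lower base rate.

Yes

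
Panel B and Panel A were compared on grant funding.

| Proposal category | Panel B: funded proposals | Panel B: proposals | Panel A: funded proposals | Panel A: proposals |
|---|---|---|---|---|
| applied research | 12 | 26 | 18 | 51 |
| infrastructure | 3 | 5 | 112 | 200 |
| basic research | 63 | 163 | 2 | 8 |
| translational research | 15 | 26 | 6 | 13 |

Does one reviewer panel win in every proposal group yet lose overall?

Yes

Applied research: Panel B 12/26 = 46.2%, Panel A 18/51 = 35.3% → Panel B
Infrastructure: Panel B 3/5 = 60.0%, Panel A 112/200 = 56.0% → Panel B
Basic research: Panel B 63/163 = 38.7%, Panel A 2/8 = 25.0% → Panel B
Translational research: Panel B 15/26 = 57.7%, Panel A 6/13 = 46.2% → Panel B
Overall: Panel B 93/220 = 42.3%, Panel A 138/272 = 50.7% → Panel A
Panel B wins each proposal group but Panel A wins overall — the comparison reverses. Panel B's proposals skew toward basic research, which has a lower base rate.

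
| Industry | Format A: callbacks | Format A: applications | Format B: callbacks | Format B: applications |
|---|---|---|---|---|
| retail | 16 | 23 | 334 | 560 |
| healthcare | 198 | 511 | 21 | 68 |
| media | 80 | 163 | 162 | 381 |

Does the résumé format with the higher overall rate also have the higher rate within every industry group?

Retail: Format A 16/23 = 69.6%, Format B 334/560 = 59.6% → Format A
Healthcare: Format A 198/511 = 38.7%, Format B 21/68 = 30.9% → Format A
Media: Format A 80/163 = 49.1%, Format B 162/381 = 42.5% → Format A
Overall: Format A 294/697 = 42.2%, Format B 517/1009 = 51.2% → Format B
Format A wins each industry group but Format B wins overall — the comparison reverses. Format A's applications skew toward healthcare, which has a lower base rate.

No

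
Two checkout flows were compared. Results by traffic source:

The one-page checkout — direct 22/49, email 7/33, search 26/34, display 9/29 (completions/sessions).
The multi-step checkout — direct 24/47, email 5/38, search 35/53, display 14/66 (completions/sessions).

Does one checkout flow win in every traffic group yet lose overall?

No

Direct: the one-page checkout 22/49 = 44.9%, the multi-step checkout 24/47 = 51.1% → the multi-step checkout
Email: the one-page checkout 7/33 = 21.2%, the multi-step checkout 5/38 = 13.2% → the one-page checkout
Search: the one-page checkout 26/34 = 76.5%, the multi-step checkout 35/53 = 66.0% → the one-page checkout
Display: the one-page checkout 9/29 = 31.0%, the multi-step checkout 14/66 = 21.2% → the one-page checkout
Overall: the one-page checkout 64/145 = 44.1%, the multi-step checkout 78/204 = 38.2% → the one-page checkout
Neither sweeps: the one-page checkout wins 3 of 4 groups, the multi-step checkout wins 1. The one-page checkout wins overall but not every group — no Simpson reversal.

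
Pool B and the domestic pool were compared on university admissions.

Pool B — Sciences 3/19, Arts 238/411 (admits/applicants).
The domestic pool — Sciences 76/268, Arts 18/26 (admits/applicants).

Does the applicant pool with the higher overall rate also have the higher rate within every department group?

Sciences: Pool B 3/19 = 15.8%, the domestic pool 76/268 = 28.4% → the domestic pool
Arts: Pool B 238/411 = 57.9%, the domestic pool 18/26 = 69.2% → the domestic pool
Overall: Pool B 241/430 = 56.0%, the domestic pool 94/294 = 32.0% → Pool B
The domestic pool wins each department group but Pool B wins overall — the comparison reverses. The domestic pool's applicants skew toward Sciences, which has a lower base rate.

No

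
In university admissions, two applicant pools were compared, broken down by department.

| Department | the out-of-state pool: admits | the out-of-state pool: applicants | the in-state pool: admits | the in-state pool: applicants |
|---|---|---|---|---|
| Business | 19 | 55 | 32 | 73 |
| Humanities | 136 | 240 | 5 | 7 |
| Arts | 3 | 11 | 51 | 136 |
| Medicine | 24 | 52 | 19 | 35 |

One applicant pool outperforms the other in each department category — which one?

Business: the out-of-state pool 19/55 = 34.5%, the in-state pool 32/73 = 43.8% → the in-state pool
Humanities: the out-of-state pool 136/240 = 56.7%, the in-state pool 5/7 = 71.4% → the in-state pool
Arts: the out-of-state pool 3/11 = 27.3%, the in-state pool 51/136 = 37.5% → the in-state pool
Medicine: the out-of-state pool 24/52 = 46.2%, the in-state pool 19/35 = 54.3% → the in-state pool
The in-state pool has the higher rate in all 4 groups.

the in-state pool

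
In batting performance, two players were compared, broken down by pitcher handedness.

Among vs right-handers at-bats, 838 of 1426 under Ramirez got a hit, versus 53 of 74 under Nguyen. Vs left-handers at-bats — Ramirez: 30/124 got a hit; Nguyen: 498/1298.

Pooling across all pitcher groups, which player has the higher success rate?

Ramirez

Vs right-handers: Ramirez 838/1426 = 58.8%, Nguyen 53/74 = 71.6% → Nguyen
Vs left-handers: Ramirez 30/124 = 24.2%, Nguyen 498/1298 = 38.4% → Nguyen
Overall: Ramirez 868/1550 = 56.0%, Nguyen 551/1372 = 40.2% → Ramirez
(Nguyen wins every pitcher group but Ramirez wins overall — Nguyen's at-bats skew toward the low-rate vs left-handers group.)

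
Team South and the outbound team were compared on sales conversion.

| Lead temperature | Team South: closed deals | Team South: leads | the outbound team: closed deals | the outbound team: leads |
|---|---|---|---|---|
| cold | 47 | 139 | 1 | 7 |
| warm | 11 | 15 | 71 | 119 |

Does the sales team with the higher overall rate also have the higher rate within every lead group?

Cold: Team South 47/139 = 33.8%, the outbound team 1/7 = 14.3% → Team South
Warm: Team South 11/15 = 73.3%, the outbound team 71/119 = 59.7% → Team South
Overall: Team South 58/154 = 37.7%, the outbound team 72/126 = 57.1% → the outbound team
Team South wins each lead group but the outbound team wins overall — the comparison reverses. Team South's leads skew toward cold, which has a lower base rate.

No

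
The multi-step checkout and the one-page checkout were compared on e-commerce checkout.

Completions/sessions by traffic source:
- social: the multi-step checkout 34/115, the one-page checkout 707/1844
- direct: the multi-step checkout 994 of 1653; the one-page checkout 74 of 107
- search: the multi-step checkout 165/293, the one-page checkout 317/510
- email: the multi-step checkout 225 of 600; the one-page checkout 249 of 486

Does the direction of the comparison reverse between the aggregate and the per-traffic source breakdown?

Yes

Social: the multi-step checkout 34/115 = 29.6%, the one-page checkout 707/1844 = 38.3% → the one-page checkout
Direct: the multi-step checkout 994/1653 = 60.1%, the one-page checkout 74/107 = 69.2% → the one-page checkout
Search: the multi-step checkout 165/293 = 56.3%, the one-page checkout 317/510 = 62.2% → the one-page checkout
Email: the multi-step checkout 225/600 = 37.5%, the one-page checkout 249/486 = 51.2% → the one-page checkout
Overall: the multi-step checkout 1418/2661 = 53.3%, the one-page checkout 1347/2947 = 45.7% → the multi-step checkout
The one-page checkout wins each traffic group but the multi-step checkout wins overall — the comparison reverses. The one-page checkout's sessions skew toward social, which has a lower base rate.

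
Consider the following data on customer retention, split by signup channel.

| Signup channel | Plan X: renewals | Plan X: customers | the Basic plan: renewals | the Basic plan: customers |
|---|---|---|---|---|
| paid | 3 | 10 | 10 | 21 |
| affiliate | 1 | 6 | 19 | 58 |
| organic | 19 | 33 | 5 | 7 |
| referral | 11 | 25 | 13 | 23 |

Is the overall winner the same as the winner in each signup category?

Paid: Plan X 3/10 = 30.0%, the Basic plan 10/21 = 47.6% → the Basic plan
Affiliate: Plan X 1/6 = 16.7%, the Basic plan 19/58 = 32.8% → the Basic plan
Organic: Plan X 19/33 = 57.6%, the Basic plan 5/7 = 71.4% → the Basic plan
Referral: Plan X 11/25 = 44.0%, the Basic plan 13/23 = 56.5% → the Basic plan
Overall: Plan X 34/74 = 45.9%, the Basic plan 47/109 = 43.1% → Plan X
The Basic plan wins each signup group but Plan X wins overall — the comparison reverses. The Basic plan's customers skew toward affiliate, which has a lower base rate.

No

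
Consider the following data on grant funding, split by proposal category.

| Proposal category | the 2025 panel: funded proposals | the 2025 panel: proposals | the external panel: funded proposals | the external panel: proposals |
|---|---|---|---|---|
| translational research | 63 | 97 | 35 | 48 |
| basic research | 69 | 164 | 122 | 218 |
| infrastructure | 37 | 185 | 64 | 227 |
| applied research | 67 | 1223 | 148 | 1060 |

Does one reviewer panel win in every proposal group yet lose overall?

No

Translational research: the 2025 panel 63/97 = 64.9%, the external panel 35/48 = 72.9% → the external panel
Basic research: the 2025 panel 69/164 = 42.1%, the external panel 122/218 = 56.0% → the external panel
Infrastructure: the 2025 panel 37/185 = 20.0%, the external panel 64/227 = 28.2% → the external panel
Applied research: the 2025 panel 67/1223 = 5.5%, the external panel 148/1060 = 14.0% → the external panel
Overall: the 2025 panel 236/1669 = 14.1%, the external panel 369/1553 = 23.8% → the external panel
The external panel wins overall and in every proposal group — no reversal.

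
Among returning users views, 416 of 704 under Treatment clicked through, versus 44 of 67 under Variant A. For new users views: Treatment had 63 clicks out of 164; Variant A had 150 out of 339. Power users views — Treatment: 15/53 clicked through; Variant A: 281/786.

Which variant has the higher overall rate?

Treatment

Returning users: Treatment 416/704 = 59.1%, Variant A 44/67 = 65.7% → Variant A
New users: Treatment 63/164 = 38.4%, Variant A 150/339 = 44.2% → Variant A
Power users: Treatment 15/53 = 28.3%, Variant A 281/786 = 35.8% → Variant A
Overall: Treatment 494/921 = 53.6%, Variant A 475/1192 = 39.8% → Treatment
(Variant A wins every user group but Treatment wins overall — Variant A's views skew toward the low-rate power users group.)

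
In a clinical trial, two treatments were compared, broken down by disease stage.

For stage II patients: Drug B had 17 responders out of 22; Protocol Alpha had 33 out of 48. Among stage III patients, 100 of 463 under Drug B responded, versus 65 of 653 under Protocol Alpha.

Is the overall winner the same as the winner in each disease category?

Stage II: Drug B 17/22 = 77.3%, Protocol Alpha 33/48 = 68.8% → Drug B
Stage III: Drug B 100/463 = 21.6%, Protocol Alpha 65/653 = 10.0% → Drug B
Overall: Drug B 117/485 = 24.1%, Protocol Alpha 98/701 = 14.0% → Drug B
Drug B wins overall and in every disease group — no reversal.

Yes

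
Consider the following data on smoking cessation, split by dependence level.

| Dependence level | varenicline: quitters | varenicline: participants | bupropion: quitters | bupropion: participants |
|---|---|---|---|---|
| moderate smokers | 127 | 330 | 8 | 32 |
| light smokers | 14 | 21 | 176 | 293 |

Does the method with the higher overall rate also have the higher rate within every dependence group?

No

Moderate smokers: varenicline 127/330 = 38.5%, bupropion 8/32 = 25.0% → varenicline
Light smokers: varenicline 14/21 = 66.7%, bupropion 176/293 = 60.1% → varenicline
Overall: varenicline 141/351 = 40.2%, bupropion 184/325 = 56.6% → bupropion
Varenicline wins each dependence group but bupropion wins overall — the comparison reverses. Varenicline's participants skew toward moderate smokers, which has a lower base rate.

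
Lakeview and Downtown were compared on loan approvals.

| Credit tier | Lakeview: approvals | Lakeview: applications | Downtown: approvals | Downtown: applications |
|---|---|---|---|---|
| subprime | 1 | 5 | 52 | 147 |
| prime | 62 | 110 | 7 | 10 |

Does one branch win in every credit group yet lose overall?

Yes

Subprime: Lakeview 1/5 = 20.0%, Downtown 52/147 = 35.4% → Downtown
Prime: Lakeview 62/110 = 56.4%, Downtown 7/10 = 70.0% → Downtown
Overall: Lakeview 63/115 = 54.8%, Downtown 59/157 = 37.6% → Lakeview
Downtown wins each credit group but Lakeview wins overall — the comparison reverses. Downtown's applications skew toward subprime, which has a lower base rate.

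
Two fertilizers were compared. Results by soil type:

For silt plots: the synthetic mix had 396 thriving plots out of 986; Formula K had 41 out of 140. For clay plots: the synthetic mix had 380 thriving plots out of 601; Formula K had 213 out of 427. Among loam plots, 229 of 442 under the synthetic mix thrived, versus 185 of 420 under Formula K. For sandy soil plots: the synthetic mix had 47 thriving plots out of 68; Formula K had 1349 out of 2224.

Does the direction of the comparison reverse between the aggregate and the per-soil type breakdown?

Yes

Silt: the synthetic mix 396/986 = 40.2%, Formula K 41/140 = 29.3% → the synthetic mix
Clay: the synthetic mix 380/601 = 63.2%, Formula K 213/427 = 49.9% → the synthetic mix
Loam: the synthetic mix 229/442 = 51.8%, Formula K 185/420 = 44.0% → the synthetic mix
Sandy soil: the synthetic mix 47/68 = 69.1%, Formula K 1349/2224 = 60.7% → the synthetic mix
Overall: the synthetic mix 1052/2097 = 50.2%, Formula K 1788/3211 = 55.7% → Formula K
The synthetic mix wins each soil group but Formula K wins overall — the comparison reverses. The synthetic mix's plots skew toward silt, which has a lower base rate.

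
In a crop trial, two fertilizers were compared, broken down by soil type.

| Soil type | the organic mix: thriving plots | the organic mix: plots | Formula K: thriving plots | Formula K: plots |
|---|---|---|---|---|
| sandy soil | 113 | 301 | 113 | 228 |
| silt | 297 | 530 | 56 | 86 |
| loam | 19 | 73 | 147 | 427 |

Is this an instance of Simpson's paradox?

Yes

Sandy soil: the organic mix 113/301 = 37.5%, Formula K 113/228 = 49.6% → Formula K
Silt: the organic mix 297/530 = 56.0%, Formula K 56/86 = 65.1% → Formula K
Loam: the organic mix 19/73 = 26.0%, Formula K 147/427 = 34.4% → Formula K
Overall: the organic mix 429/904 = 47.5%, Formula K 316/741 = 42.6% → the organic mix
Formula K wins each soil group but the organic mix wins overall — the comparison reverses. Formula K's plots skew toward loam, which has a lower base rate.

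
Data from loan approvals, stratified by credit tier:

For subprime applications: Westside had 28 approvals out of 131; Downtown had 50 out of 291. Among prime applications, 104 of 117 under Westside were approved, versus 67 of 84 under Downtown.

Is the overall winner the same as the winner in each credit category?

Yes

Subprime: Westside 28/131 = 21.4%, Downtown 50/291 = 17.2% → Westside
Prime: Westside 104/117 = 88.9%, Downtown 67/84 = 79.8% → Westside
Overall: Westside 132/248 = 53.2%, Downtown 117/375 = 31.2% → Westside
Westside wins overall and in every credit group — no reversal.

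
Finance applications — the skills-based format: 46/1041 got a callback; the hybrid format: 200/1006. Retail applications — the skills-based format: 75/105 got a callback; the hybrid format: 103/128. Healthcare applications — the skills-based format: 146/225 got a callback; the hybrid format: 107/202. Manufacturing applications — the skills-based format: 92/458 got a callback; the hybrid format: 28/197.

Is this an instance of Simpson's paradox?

Finance: the skills-based format 46/1041 = 4.4%, the hybrid format 200/1006 = 19.9% → the hybrid format
Retail: the skills-based format 75/105 = 71.4%, the hybrid format 103/128 = 80.5% → the hybrid format
Healthcare: the skills-based format 146/225 = 64.9%, the hybrid format 107/202 = 53.0% → the skills-based format
Manufacturing: the skills-based format 92/458 = 20.1%, the hybrid format 28/197 = 14.2% → the skills-based format
Overall: the skills-based format 359/1829 = 19.6%, the hybrid format 438/1533 = 28.6% → the hybrid format
Neither sweeps: the skills-based format wins 2 of 4 groups, the hybrid format wins 2. The hybrid format wins overall but not every group — no Simpson reversal.

No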